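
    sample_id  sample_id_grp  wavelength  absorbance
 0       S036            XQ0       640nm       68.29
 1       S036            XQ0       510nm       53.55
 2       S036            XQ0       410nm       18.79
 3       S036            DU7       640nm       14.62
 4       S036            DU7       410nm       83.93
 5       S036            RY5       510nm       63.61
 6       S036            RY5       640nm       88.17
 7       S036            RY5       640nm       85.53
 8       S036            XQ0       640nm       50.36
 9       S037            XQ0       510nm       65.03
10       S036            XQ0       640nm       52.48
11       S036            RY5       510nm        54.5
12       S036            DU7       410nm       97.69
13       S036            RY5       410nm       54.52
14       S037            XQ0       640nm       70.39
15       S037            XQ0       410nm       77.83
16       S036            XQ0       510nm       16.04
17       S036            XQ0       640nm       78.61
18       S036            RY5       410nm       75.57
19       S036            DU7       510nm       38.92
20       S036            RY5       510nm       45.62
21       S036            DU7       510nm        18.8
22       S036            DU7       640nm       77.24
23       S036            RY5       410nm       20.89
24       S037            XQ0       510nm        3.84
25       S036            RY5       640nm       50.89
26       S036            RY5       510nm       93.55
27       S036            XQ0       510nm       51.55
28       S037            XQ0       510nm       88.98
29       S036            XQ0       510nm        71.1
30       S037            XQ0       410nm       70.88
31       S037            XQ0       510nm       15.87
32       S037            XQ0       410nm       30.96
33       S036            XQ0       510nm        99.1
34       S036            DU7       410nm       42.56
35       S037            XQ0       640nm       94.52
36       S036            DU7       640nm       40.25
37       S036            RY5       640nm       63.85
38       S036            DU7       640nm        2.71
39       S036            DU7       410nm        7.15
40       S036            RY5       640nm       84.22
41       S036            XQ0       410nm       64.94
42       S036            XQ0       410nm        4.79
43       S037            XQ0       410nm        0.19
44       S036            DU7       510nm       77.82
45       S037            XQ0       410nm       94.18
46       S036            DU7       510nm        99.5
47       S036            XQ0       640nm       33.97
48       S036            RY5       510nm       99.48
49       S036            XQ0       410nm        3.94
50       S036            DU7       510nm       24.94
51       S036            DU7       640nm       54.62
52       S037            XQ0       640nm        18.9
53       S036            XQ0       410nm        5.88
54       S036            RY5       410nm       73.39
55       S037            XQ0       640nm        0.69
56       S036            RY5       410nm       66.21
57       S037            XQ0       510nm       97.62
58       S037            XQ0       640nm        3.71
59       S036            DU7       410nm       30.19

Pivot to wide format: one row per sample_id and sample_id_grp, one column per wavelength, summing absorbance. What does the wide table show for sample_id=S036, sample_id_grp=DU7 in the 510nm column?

259.98

Rows with sample_id=S036, sample_id_grp=DU7 and wavelength=510nm: absorbance values are 38.92, 18.8, 77.82, 99.5, 24.94.
38.92 + 18.8 + 77.82 + 99.5 + 24.94 = 259.98.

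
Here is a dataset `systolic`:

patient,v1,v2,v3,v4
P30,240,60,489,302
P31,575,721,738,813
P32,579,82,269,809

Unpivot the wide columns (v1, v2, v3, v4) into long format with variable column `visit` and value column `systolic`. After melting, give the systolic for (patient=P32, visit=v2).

82

Unpivoting turns each (patient, wide-column) pair into one long row.
The wide cell at row P32, column v2 holds 82, so the long row (P32, v2) has systolic=82.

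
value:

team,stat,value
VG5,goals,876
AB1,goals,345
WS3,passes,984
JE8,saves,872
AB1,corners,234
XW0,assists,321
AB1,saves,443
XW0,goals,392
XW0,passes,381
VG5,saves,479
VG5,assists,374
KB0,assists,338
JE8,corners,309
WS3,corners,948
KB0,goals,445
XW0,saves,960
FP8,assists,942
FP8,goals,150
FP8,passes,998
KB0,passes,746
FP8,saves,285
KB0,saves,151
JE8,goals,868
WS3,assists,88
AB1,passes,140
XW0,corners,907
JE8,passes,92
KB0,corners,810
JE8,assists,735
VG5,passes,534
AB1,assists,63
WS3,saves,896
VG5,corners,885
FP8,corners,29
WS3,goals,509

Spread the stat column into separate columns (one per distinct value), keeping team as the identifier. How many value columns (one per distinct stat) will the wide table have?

5 distinct stat values: saves, corners, assists, goals, passes.

5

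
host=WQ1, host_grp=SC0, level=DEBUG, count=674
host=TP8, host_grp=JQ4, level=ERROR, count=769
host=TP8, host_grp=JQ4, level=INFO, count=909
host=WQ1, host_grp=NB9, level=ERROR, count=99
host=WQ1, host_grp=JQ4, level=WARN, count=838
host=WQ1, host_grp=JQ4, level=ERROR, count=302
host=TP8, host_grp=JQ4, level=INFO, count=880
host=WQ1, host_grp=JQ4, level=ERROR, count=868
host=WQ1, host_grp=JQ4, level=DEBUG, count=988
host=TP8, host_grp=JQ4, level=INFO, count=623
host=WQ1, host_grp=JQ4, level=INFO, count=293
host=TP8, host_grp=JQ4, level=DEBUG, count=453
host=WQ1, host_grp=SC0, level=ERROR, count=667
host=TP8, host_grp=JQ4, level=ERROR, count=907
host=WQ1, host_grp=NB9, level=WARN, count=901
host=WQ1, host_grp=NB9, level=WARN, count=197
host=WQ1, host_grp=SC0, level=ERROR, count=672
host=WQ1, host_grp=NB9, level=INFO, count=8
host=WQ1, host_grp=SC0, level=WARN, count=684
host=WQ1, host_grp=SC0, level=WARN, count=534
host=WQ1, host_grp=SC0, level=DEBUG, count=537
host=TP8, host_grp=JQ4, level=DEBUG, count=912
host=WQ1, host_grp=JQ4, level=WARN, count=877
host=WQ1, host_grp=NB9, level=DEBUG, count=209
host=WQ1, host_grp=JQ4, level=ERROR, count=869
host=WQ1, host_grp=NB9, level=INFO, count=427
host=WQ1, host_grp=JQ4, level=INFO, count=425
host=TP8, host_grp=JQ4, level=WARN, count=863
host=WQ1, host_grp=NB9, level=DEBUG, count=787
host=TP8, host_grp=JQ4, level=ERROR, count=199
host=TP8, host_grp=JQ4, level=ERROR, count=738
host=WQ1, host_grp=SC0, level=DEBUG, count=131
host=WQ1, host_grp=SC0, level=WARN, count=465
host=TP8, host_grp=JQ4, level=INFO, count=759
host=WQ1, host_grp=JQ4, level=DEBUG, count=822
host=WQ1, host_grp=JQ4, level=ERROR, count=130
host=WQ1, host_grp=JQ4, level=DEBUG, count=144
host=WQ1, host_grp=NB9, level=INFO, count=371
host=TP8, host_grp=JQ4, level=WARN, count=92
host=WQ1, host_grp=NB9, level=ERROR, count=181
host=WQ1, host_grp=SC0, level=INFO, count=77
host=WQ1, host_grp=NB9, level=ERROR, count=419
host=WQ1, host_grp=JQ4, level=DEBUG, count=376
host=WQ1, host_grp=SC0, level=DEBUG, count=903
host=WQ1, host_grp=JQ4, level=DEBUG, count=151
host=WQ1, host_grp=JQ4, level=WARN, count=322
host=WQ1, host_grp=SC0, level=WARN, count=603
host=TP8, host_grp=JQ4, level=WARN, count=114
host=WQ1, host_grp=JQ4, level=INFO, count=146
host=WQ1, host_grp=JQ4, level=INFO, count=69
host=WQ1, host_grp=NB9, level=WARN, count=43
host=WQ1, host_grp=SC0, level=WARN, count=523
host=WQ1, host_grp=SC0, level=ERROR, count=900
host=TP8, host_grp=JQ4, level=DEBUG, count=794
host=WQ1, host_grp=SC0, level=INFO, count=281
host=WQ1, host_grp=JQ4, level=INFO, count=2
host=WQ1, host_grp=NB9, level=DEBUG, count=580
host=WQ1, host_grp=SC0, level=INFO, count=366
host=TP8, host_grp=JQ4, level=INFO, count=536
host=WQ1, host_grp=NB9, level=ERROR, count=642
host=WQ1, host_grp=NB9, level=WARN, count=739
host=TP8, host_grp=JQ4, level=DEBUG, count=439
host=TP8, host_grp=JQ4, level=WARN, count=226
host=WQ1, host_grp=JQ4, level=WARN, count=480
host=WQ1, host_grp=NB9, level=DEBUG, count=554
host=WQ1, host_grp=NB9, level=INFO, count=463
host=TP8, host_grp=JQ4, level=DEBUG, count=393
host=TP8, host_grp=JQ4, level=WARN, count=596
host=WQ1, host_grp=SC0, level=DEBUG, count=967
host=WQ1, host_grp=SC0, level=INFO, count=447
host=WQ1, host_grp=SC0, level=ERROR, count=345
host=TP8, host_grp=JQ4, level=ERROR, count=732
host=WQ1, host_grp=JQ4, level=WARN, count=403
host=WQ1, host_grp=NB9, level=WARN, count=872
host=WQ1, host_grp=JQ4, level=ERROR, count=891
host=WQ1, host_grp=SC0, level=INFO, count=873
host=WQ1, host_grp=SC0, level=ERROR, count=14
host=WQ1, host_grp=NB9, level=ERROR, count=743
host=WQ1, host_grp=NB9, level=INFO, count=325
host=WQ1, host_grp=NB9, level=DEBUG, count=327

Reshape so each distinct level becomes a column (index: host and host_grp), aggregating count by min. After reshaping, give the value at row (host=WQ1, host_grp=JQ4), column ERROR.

130

Rows with host=WQ1, host_grp=JQ4 and level=ERROR: count values are 302, 868, 869, 130, 891.
min(302, 868, 869, 130, 891) = 130.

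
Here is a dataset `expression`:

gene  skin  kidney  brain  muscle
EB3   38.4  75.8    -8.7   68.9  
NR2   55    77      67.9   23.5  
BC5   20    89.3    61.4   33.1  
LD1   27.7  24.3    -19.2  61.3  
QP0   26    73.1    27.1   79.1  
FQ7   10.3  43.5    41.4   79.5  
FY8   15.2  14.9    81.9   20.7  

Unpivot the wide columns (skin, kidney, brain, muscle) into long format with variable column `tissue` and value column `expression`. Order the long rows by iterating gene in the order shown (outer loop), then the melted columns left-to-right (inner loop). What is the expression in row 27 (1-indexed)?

28 rows total (7 × 4). Row 27: index ⌊(27-1)/4⌋ = 6 into gene → FY8; (27-1) mod 4 = 2 into the melted columns → brain.
So row 27 is (FY8, brain, 81.9); expression = 81.9.

81.9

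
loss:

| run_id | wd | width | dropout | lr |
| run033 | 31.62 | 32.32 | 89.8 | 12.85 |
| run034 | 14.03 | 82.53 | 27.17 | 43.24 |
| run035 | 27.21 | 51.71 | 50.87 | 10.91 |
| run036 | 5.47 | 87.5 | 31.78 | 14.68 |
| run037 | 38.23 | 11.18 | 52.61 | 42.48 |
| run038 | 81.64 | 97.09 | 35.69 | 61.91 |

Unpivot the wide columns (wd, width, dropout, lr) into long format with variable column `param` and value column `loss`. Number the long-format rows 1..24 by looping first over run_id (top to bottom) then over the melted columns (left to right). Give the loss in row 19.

52.61

24 rows total (6 × 4). Row 19: index ⌊(19-1)/4⌋ = 4 into run_id → run037; (19-1) mod 4 = 2 into the melted columns → dropout.
So row 19 is (run037, dropout, 52.61); loss = 52.61.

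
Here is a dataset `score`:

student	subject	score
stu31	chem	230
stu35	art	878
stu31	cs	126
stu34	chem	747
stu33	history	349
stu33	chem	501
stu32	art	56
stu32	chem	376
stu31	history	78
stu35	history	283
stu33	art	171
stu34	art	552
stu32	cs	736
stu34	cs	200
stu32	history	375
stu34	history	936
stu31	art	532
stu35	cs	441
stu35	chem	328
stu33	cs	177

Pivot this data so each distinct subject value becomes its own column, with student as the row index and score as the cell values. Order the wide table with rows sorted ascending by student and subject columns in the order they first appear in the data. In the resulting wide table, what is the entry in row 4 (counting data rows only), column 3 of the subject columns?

200

With rows sorted ascending by student, row 4 is student=stu34. subject columns in first-appearance order: chem, art, cs, history; column 3 is cs.
Long rows with student=stu34, subject=cs: score = 200.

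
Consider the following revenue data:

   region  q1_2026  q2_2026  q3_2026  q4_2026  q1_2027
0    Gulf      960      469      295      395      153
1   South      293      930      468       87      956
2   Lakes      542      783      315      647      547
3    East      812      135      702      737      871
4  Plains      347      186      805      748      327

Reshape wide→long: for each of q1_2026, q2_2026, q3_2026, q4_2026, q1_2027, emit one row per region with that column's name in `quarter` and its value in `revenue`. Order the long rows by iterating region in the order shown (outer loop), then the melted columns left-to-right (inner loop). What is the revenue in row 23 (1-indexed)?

25 rows total (5 × 5). Row 23: index ⌊(23-1)/5⌋ = 4 into region → Plains; (23-1) mod 5 = 2 into the melted columns → q3_2026.
So row 23 is (Plains, q3_2026, 805); revenue = 805.

805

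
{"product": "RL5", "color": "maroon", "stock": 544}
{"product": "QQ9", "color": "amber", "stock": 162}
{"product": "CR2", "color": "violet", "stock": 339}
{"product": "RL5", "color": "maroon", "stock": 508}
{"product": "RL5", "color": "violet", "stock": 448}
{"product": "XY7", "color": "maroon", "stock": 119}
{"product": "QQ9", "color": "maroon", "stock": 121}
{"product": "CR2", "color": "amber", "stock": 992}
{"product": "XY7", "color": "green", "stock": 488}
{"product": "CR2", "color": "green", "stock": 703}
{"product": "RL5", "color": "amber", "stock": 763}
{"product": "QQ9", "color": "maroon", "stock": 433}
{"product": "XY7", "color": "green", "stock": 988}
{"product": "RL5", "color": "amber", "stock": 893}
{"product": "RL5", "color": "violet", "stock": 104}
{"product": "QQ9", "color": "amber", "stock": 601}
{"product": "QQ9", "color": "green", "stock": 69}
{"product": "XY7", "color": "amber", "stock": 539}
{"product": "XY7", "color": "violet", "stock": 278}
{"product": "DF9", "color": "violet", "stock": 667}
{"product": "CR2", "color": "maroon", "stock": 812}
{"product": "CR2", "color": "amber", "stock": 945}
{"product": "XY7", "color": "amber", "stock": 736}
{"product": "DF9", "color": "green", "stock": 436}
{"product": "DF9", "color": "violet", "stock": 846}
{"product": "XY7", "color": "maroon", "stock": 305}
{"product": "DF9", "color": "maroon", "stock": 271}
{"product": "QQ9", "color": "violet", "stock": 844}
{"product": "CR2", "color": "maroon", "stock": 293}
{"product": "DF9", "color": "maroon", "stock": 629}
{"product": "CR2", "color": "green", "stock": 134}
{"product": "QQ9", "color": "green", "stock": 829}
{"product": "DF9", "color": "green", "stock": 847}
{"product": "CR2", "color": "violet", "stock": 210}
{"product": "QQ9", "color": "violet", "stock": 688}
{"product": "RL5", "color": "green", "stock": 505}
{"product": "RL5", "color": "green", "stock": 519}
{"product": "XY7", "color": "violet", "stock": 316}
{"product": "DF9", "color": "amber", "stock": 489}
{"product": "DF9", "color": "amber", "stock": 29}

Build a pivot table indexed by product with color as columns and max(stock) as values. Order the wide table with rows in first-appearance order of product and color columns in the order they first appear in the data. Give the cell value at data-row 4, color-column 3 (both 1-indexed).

316

With rows in first-appearance order of product, row 4 is product=XY7. color columns in first-appearance order: maroon, amber, violet, green; column 3 is violet.
Long rows with product=XY7, color=violet: max(278, 316) = 316.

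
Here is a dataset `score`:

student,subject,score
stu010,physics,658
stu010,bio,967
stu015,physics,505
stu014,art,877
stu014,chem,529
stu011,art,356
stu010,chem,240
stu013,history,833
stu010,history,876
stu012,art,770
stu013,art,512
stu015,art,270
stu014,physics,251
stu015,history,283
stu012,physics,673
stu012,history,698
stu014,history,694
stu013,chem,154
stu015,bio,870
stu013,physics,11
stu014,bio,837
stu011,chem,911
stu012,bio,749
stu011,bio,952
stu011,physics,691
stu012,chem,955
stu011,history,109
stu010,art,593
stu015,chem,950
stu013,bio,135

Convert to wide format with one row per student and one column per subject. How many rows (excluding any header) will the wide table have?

6

6 distinct student values → 6 rows.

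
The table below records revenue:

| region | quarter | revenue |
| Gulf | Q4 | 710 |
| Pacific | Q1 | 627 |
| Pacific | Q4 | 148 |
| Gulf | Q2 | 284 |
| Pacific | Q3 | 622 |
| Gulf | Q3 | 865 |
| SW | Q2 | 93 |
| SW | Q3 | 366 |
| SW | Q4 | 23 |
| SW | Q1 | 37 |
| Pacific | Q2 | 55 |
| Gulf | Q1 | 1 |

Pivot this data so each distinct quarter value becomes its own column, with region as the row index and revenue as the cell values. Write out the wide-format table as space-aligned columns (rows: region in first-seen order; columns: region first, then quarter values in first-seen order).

region   Q4   Q1   Q2   Q3 
Gulf     710  1    284  865
Pacific  148  627  55   622
SW       23   37   93   366

Columns: region plus the 4 distinct quarter values (Q4, Q1, Q2, Q3).
For example, row Gulf column Q4 takes revenue=710 from the long row (Gulf, Q4).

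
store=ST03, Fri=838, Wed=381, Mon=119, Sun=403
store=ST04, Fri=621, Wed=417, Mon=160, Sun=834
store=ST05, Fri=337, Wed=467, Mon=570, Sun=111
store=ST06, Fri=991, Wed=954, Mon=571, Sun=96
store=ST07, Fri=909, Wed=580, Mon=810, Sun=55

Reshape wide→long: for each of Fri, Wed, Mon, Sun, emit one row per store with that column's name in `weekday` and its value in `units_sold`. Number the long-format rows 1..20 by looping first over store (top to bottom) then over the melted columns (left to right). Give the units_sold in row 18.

20 rows total (5 × 4). Row 18: index ⌊(18-1)/4⌋ = 4 into store → ST07; (18-1) mod 4 = 1 into the melted columns → Wed.
So row 18 is (ST07, Wed, 580); units_sold = 580.

580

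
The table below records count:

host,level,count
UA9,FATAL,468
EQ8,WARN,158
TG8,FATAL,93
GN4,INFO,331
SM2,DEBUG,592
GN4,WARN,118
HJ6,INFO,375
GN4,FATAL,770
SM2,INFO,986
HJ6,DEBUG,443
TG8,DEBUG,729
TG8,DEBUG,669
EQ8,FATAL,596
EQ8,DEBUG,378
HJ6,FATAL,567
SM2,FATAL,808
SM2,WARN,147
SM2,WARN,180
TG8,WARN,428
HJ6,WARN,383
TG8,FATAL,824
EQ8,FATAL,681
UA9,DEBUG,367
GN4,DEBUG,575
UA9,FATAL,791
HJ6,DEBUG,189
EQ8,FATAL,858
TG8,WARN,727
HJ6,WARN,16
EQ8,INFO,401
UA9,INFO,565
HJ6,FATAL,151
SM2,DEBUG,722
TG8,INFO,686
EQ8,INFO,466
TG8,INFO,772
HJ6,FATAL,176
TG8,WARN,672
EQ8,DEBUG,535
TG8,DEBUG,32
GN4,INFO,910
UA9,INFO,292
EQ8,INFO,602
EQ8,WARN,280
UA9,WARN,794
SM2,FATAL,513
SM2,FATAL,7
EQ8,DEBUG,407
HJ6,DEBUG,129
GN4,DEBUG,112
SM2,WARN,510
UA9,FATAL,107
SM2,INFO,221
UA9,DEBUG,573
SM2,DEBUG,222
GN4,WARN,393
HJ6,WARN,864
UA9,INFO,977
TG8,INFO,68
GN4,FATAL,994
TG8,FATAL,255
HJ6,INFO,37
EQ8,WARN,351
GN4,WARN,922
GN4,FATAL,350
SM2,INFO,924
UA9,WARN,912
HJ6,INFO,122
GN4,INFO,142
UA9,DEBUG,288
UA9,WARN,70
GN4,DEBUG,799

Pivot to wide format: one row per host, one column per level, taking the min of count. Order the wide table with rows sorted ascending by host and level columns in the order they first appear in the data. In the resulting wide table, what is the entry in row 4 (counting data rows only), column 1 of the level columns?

With rows sorted ascending by host, row 4 is host=SM2. level columns in first-appearance order: FATAL, WARN, INFO, DEBUG; column 1 is FATAL.
Long rows with host=SM2, level=FATAL: min(808, 513, 7) = 7.

7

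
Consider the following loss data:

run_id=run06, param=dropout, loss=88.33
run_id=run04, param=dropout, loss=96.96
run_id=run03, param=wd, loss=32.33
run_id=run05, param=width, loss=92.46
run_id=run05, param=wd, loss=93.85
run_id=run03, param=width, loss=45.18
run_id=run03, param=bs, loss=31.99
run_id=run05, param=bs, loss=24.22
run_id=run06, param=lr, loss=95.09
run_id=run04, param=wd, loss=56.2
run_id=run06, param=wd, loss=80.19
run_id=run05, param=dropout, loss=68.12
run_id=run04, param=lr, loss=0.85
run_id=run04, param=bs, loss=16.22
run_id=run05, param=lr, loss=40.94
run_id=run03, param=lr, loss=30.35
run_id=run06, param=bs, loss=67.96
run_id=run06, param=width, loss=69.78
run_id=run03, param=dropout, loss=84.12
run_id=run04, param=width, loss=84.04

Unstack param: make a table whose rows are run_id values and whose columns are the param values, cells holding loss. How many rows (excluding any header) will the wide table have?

4 distinct run_id values → 4 rows.

4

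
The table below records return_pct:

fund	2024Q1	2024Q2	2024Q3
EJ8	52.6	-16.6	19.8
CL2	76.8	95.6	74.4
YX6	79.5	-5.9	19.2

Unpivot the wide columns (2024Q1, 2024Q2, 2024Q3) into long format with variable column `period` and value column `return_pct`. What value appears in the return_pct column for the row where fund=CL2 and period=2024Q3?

Unpivoting turns each (fund, wide-column) pair into one long row.
The wide cell at row CL2, column 2024Q3 holds 74.4, so the long row (CL2, 2024Q3) has return_pct=74.4.

74.4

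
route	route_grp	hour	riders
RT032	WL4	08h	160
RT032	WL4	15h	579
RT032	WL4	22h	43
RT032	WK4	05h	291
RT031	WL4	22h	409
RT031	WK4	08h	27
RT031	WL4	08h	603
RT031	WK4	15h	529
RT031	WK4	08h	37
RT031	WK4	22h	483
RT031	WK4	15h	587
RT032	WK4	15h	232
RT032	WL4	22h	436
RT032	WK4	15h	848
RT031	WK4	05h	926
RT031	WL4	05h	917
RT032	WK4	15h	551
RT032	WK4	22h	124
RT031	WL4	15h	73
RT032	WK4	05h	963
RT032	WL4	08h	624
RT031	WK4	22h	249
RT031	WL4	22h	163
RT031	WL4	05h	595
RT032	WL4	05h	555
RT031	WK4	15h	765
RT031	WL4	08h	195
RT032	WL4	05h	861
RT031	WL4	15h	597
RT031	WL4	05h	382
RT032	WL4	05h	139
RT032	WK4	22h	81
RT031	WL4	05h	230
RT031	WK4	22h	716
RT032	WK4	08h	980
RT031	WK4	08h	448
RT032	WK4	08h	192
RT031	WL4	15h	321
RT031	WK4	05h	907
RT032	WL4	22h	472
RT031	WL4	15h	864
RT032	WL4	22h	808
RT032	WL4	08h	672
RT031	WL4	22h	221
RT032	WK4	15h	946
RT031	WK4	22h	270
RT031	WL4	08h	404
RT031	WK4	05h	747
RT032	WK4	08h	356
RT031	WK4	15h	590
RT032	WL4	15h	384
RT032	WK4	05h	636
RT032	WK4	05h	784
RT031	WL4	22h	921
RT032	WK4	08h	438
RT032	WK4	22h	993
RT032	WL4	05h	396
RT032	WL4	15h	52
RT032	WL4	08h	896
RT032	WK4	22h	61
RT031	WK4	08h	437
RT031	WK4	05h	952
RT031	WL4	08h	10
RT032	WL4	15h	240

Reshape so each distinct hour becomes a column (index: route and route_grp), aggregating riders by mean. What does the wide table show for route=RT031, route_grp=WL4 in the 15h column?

Rows with route=RT031, route_grp=WL4 and hour=15h: riders values are 73, 597, 321, 864.
(73 + 597 + 321 + 864) / 4 = 463.75.

463.75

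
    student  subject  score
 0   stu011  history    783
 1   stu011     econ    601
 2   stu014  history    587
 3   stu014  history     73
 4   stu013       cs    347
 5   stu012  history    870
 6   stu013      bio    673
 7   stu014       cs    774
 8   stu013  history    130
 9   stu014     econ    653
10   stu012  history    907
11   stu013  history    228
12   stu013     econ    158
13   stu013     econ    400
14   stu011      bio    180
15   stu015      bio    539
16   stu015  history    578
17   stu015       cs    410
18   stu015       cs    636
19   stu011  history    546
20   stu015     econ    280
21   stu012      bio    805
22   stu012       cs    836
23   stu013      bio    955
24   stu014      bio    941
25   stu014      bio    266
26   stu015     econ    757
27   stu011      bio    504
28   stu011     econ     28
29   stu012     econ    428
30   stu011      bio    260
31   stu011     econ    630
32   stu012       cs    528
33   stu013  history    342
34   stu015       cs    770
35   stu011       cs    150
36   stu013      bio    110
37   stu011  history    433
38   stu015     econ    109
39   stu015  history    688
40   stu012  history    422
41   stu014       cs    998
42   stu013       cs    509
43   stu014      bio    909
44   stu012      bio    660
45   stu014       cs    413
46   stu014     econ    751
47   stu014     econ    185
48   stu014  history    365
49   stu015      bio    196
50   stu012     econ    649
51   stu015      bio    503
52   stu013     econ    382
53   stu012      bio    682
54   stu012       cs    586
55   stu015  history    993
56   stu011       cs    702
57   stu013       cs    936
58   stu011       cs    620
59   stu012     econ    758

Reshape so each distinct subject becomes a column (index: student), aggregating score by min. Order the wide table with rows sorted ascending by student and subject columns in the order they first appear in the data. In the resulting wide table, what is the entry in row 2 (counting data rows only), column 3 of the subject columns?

With rows sorted ascending by student, row 2 is student=stu012. subject columns in first-appearance order: history, econ, cs, bio; column 3 is cs.
Long rows with student=stu012, subject=cs: min(836, 528, 586) = 528.

528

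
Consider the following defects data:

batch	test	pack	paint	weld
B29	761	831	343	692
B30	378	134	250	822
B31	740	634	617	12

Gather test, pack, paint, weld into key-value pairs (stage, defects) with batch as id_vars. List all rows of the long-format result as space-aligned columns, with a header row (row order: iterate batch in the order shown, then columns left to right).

batch  stage  defects
B29    test   761    
B29    pack   831    
B29    paint  343    
B29    weld   692    
B30    test   378    
B30    pack   134    
B30    paint  250    
B30    weld   822    
B31    test   740    
B31    pack   634    
B31    paint  617    
B31    weld   12     

Each (batch, column) pair becomes one row: 3 × 4 = 12 rows.
For example, (B29, test) → defects=761.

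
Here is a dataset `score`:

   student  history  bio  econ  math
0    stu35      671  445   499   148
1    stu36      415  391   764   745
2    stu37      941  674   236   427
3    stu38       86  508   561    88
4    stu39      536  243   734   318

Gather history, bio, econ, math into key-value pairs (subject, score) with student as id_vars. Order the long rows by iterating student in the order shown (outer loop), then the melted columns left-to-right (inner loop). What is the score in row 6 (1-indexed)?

20 rows total (5 × 4). Row 6: index ⌊(6-1)/4⌋ = 1 into student → stu36; (6-1) mod 4 = 1 into the melted columns → bio.
So row 6 is (stu36, bio, 391); score = 391.

391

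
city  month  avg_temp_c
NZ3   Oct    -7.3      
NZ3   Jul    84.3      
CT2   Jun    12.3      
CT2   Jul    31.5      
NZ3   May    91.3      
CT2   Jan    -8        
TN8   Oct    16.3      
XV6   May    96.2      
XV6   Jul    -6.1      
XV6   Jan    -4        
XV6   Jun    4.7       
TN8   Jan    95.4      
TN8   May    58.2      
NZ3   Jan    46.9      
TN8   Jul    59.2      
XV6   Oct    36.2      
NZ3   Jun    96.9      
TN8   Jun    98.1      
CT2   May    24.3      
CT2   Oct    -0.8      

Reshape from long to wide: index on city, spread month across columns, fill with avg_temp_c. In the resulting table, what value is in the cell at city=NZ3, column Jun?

96.9

Wide layout: rows indexed by city, columns are the 5 distinct month values (Oct, Jul, Jun, May, Jan).
Cell (city=NZ3, month=Jun) draws from the long row where city=NZ3 and month=Jun, which has avg_temp_c=96.9.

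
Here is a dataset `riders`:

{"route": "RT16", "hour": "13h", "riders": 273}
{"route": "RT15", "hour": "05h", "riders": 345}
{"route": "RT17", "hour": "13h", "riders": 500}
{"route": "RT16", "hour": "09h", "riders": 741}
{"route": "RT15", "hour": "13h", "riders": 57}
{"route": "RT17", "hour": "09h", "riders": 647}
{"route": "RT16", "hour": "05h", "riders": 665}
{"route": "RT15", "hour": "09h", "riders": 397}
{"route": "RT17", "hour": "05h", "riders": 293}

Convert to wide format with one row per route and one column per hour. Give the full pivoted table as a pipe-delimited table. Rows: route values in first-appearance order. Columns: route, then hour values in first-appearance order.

Columns: route plus the 3 distinct hour values (13h, 05h, 09h).
For example, row RT16 column 13h takes riders=273 from the long row (RT16, 13h).

| route | 13h | 05h | 09h |
| RT16 | 273 | 665 | 741 |
| RT15 | 57 | 345 | 397 |
| RT17 | 500 | 293 | 647 |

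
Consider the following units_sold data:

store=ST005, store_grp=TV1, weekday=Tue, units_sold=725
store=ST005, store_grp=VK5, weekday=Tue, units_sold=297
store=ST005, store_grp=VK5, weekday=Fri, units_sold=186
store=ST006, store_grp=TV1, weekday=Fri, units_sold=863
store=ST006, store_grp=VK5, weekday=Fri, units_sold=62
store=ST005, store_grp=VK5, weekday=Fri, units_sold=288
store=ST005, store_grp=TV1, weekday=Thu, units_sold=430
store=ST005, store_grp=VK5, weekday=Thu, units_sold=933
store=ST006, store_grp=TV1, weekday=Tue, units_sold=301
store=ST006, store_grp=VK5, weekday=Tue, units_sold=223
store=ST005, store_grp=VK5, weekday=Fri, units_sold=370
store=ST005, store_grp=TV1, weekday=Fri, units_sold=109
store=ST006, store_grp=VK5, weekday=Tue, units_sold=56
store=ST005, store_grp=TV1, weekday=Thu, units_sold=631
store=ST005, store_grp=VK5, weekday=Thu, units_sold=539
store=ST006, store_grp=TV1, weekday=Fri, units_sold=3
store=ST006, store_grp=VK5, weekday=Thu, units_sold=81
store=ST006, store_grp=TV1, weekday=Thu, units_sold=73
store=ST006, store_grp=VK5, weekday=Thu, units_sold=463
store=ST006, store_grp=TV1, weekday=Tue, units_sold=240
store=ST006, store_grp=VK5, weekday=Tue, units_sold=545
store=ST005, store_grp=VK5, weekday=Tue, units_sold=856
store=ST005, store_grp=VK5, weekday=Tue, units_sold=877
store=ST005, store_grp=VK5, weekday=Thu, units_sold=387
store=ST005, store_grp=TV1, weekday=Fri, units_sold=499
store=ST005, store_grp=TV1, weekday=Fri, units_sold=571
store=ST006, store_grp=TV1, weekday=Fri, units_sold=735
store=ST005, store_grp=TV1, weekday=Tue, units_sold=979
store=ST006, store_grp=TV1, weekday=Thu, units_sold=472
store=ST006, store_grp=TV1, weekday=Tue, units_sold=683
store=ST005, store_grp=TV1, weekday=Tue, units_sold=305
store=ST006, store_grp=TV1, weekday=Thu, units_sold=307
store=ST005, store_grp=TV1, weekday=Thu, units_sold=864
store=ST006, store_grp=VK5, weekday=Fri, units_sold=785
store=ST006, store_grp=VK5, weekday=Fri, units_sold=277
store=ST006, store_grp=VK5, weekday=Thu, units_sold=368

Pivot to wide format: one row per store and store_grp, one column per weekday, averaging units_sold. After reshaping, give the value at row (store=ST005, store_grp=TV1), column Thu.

641.67

Rows with store=ST005, store_grp=TV1 and weekday=Thu: units_sold values are 430, 631, 864.
(430 + 631 + 864) / 3 = 641.67.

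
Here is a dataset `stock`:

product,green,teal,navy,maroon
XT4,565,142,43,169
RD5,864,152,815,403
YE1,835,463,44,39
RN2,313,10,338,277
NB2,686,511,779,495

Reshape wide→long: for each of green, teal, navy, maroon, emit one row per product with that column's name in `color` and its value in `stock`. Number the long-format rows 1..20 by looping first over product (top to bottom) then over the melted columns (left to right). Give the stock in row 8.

20 rows total (5 × 4). Row 8: index ⌊(8-1)/4⌋ = 1 into product → RD5; (8-1) mod 4 = 3 into the melted columns → maroon.
So row 8 is (RD5, maroon, 403); stock = 403.

403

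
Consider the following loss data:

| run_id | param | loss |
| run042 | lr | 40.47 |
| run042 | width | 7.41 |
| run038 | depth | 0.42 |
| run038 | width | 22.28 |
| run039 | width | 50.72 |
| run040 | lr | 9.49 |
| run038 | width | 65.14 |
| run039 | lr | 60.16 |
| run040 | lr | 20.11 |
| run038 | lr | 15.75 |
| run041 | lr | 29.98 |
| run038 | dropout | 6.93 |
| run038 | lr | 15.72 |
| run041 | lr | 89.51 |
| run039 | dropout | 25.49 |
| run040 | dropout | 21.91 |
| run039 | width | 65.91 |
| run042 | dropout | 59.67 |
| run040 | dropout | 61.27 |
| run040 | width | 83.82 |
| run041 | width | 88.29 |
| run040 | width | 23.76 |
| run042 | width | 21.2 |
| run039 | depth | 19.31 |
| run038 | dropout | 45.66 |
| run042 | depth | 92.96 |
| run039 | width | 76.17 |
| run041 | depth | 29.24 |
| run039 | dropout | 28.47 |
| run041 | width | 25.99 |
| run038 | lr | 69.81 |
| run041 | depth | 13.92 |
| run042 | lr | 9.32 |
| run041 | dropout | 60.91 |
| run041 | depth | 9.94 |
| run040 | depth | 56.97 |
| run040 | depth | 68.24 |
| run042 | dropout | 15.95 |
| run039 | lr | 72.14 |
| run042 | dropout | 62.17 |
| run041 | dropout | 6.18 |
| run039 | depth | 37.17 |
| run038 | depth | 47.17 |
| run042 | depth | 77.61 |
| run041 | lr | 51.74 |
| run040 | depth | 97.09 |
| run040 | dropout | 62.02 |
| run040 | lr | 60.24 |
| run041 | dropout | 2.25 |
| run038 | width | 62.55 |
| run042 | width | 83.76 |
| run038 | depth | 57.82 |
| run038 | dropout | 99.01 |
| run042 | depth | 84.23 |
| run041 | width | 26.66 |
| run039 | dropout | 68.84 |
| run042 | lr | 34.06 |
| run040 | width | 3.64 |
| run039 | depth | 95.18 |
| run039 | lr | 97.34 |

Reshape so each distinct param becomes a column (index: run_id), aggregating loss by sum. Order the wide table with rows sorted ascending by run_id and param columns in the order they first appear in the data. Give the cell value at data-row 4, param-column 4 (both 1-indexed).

With rows sorted ascending by run_id, row 4 is run_id=run041. param columns in first-appearance order: lr, width, depth, dropout; column 4 is dropout.
Long rows with run_id=run041, param=dropout: 60.91 + 6.18 + 2.25 = 69.34.

69.34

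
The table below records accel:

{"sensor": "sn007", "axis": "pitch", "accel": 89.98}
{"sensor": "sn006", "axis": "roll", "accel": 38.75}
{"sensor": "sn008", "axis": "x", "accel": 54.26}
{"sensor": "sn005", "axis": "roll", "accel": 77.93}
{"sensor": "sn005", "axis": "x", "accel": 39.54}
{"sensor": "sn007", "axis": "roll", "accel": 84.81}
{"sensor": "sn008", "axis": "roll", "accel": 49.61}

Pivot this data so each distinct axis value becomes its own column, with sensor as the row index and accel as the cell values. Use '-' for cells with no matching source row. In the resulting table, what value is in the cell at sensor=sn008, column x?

54.26

The long row with sensor=sn008, axis=x has accel=54.26.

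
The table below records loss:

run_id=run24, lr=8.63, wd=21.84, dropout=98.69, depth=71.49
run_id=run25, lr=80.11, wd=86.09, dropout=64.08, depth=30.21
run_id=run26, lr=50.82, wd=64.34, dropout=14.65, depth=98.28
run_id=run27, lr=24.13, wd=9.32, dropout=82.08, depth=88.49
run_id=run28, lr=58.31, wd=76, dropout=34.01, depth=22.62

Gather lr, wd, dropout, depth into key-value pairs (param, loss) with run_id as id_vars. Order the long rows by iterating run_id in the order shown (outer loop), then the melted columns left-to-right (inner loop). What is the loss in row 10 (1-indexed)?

20 rows total (5 × 4). Row 10: index ⌊(10-1)/4⌋ = 2 into run_id → run26; (10-1) mod 4 = 1 into the melted columns → wd.
So row 10 is (run26, wd, 64.34); loss = 64.34.

64.34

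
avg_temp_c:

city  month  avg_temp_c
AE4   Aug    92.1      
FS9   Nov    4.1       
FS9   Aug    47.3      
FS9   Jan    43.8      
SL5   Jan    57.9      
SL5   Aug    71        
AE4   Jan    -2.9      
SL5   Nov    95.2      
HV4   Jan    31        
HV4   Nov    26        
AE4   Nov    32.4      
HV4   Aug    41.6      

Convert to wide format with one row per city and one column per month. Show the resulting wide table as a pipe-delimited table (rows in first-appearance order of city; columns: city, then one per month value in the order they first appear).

Columns: city plus the 3 distinct month values (Aug, Nov, Jan).
For example, row AE4 column Aug takes avg_temp_c=92.1 from the long row (AE4, Aug).

| city | Aug | Nov | Jan |
| AE4 | 92.1 | 32.4 | -2.9 |
| FS9 | 47.3 | 4.1 | 43.8 |
| SL5 | 71 | 95.2 | 57.9 |
| HV4 | 41.6 | 26 | 31 |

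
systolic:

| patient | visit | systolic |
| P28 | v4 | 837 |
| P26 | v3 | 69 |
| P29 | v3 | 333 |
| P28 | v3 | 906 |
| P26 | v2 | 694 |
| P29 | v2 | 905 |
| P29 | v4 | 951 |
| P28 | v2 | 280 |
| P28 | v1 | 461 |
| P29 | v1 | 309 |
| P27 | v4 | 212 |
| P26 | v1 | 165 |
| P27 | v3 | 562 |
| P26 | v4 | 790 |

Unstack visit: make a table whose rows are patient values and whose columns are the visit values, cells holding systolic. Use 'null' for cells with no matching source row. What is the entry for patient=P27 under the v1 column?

No long-format row has patient=P27 and visit=v1, so the cell is null.

null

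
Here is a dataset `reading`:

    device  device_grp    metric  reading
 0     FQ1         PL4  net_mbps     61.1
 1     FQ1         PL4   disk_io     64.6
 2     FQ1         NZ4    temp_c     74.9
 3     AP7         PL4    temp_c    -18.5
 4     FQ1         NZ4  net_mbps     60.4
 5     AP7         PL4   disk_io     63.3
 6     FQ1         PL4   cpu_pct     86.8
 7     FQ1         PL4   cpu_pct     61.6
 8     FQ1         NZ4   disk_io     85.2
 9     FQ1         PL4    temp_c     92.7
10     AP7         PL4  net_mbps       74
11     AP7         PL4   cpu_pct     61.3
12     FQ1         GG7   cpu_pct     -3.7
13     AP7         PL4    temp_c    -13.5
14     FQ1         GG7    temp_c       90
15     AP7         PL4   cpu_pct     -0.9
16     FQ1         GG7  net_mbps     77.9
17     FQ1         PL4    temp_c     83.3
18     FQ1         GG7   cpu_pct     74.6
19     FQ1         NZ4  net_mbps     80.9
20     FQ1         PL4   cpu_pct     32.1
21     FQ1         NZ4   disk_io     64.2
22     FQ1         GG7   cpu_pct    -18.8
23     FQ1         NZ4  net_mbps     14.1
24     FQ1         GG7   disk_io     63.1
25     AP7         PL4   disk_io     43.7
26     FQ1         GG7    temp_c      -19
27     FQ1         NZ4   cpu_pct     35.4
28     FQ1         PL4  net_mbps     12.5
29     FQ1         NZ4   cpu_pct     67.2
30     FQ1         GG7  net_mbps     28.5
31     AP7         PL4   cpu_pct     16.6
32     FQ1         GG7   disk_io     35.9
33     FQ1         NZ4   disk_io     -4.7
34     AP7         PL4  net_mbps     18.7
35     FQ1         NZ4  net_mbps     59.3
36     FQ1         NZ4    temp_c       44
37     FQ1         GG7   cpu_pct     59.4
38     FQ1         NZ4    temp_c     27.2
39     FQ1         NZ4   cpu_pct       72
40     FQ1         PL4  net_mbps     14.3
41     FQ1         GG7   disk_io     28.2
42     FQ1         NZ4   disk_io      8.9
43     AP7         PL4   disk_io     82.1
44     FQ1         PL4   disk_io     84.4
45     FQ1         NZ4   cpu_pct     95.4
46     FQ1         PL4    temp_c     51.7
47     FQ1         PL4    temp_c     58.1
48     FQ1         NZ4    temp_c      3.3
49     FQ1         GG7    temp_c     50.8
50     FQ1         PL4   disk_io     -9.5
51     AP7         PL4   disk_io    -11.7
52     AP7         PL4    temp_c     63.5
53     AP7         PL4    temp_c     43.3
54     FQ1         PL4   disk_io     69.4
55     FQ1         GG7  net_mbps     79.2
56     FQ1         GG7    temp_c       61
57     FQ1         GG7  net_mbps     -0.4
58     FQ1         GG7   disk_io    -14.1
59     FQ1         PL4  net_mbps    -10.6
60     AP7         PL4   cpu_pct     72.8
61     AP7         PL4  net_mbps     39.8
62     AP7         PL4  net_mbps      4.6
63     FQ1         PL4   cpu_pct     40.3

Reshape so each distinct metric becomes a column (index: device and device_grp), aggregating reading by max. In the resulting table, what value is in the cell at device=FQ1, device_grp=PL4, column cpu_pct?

Rows with device=FQ1, device_grp=PL4 and metric=cpu_pct: reading values are 86.8, 61.6, 32.1, 40.3.
max(86.8, 61.6, 32.1, 40.3) = 86.8.

86.8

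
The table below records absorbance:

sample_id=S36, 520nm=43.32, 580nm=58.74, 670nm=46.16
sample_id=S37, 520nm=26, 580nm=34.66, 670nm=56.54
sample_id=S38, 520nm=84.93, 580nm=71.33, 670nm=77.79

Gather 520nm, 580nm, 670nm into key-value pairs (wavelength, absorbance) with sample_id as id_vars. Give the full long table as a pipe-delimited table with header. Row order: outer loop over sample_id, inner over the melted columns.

Each (sample_id, column) pair becomes one row: 3 × 3 = 9 rows.
For example, (S36, 520nm) → absorbance=43.32.

| sample_id | wavelength | absorbance |
| S36 | 520nm | 43.32 |
| S36 | 580nm | 58.74 |
| S36 | 670nm | 46.16 |
| S37 | 520nm | 26 |
| S37 | 580nm | 34.66 |
| S37 | 670nm | 56.54 |
| S38 | 520nm | 84.93 |
| S38 | 580nm | 71.33 |
| S38 | 670nm | 77.79 |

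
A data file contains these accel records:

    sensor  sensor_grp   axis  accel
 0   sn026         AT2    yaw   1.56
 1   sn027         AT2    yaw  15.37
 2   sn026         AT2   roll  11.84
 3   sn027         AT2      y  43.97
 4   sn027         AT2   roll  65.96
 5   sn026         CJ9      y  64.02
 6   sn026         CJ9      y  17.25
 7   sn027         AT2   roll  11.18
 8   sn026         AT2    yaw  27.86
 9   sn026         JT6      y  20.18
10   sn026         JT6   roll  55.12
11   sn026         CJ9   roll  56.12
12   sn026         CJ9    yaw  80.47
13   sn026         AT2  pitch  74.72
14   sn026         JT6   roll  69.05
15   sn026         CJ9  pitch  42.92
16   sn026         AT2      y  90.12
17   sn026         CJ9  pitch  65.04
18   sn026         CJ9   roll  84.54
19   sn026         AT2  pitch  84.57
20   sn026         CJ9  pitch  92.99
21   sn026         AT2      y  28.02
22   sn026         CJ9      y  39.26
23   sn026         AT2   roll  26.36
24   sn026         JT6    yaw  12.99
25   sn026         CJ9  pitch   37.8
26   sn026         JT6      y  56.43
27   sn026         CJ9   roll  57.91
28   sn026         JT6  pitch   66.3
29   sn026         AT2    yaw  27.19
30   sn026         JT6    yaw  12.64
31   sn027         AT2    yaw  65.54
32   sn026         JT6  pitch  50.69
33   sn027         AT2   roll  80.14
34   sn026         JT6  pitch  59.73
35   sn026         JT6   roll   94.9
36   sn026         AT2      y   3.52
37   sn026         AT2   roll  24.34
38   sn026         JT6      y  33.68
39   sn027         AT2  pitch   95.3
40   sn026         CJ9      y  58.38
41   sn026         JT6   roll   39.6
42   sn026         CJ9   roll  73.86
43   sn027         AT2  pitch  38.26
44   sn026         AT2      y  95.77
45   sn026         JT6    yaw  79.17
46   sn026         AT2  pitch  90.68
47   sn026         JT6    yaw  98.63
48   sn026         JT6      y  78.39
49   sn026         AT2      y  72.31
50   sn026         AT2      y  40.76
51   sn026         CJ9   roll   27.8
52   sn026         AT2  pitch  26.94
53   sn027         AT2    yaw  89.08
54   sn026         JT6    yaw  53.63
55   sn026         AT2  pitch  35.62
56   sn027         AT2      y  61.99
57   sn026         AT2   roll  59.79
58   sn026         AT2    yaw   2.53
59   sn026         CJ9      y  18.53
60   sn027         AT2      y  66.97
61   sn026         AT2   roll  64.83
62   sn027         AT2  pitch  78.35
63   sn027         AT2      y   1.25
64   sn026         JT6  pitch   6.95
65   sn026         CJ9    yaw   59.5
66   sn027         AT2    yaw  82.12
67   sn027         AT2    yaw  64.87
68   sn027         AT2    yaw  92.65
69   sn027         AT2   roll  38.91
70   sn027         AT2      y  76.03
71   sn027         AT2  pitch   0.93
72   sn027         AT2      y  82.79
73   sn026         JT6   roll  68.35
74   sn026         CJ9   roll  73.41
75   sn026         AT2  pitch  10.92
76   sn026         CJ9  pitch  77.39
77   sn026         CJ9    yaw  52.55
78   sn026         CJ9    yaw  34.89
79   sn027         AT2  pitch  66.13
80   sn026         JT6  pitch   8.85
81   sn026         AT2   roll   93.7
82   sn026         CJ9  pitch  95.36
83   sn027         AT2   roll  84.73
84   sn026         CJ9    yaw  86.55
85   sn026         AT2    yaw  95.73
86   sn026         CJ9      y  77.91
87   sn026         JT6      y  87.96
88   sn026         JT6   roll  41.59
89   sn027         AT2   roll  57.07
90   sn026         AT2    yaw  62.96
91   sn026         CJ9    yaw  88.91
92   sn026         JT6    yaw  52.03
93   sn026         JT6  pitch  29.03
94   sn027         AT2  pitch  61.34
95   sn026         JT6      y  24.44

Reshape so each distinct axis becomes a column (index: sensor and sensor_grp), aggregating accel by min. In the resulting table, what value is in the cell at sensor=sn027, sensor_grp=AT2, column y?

Rows with sensor=sn027, sensor_grp=AT2 and axis=y: accel values are 43.97, 61.99, 66.97, 1.25, 76.03, 82.79.
min(43.97, 61.99, 66.97, 1.25, 76.03, 82.79) = 1.25.

1.25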